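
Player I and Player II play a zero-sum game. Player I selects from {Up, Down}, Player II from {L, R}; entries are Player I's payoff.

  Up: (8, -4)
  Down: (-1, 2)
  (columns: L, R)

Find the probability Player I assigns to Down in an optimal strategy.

Row minima: Up → -4, Down → -1; maximin = -1.
Column maxima: L → 8, R → 2; minimax = 2.
-1 ≠ 2, so there is no saddle point; optimal play is mixed.
Let Player I play Up with probability p. Expected payoff against L: 8p + (-1)(1−p) = 9p − 1; against R: (-4)p + 2(1−p) = −6p + 2.
Setting these equal: 9p − 1 = −6p + 2 ⇒ 15p = 3 ⇒ p = 1/5, and the value is (9)·(1/5) − 1 = 4/5.
For Player II: with q = P(L), equating Up's and Down's payoffs gives 12q − 4 = −3q + 2 ⇒ q = 2/5.

4/5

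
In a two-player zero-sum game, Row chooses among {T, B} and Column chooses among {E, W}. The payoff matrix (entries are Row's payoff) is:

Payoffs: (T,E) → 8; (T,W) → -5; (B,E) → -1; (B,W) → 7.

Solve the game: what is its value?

Row minima: T → -5, B → -1; maximin = -1.
Column maxima: E → 8, W → 7; minimax = 7.
-1 ≠ 7, so there is no saddle point; optimal play is mixed.
Let Row play T with probability p. Expected payoff against E: 8p + (-1)(1−p) = 9p − 1; against W: (-5)p + 7(1−p) = −12p + 7.
Setting these equal: 9p − 1 = −12p + 7 ⇒ 21p = 8 ⇒ p = 8/21, and the value is (9)·(8/21) − 1 = 17/7.
For Column: with q = P(E), equating T's and B's payoffs gives 13q − 5 = −8q + 7 ⇒ q = 4/7.

17/7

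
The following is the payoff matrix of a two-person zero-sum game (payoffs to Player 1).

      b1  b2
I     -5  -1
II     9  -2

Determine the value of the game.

Row minima: I → -5, II → -2; maximin = -2.
Column maxima: b1 → 9, b2 → -1; minimax = -1.
-2 ≠ -1, so there is no saddle point; optimal play is mixed.
Let Player 1 play I with probability p. Expected payoff against b1: (-5)p + 9(1−p) = −14p + 9; against b2: (-1)p + (-2)(1−p) = p − 2.
Setting these equal: −14p + 9 = p − 2 ⇒ −15p = -11 ⇒ p = 11/15, and the value is (-14)·(11/15) + 9 = -19/15.
For Player 2: with q = P(b1), equating I's and II's payoffs gives −4q − 1 = 11q − 2 ⇒ q = 1/15.

-19/15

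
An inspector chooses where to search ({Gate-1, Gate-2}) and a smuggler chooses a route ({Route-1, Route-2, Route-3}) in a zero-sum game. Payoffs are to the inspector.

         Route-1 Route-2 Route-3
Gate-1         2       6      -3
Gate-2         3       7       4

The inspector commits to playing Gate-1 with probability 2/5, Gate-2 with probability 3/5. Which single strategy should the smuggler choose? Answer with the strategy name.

Route-3

If the smuggler plays Route-1, the inspector's expected payoff is (2/5)·2 + (3/5)·3 = 13/5.
If the smuggler plays Route-2, the inspector's expected payoff is (2/5)·6 + (3/5)·7 = 33/5.
If the smuggler plays Route-3, the inspector's expected payoff is (2/5)·(-3) + (3/5)·4 = 6/5.
The smuggler minimizes the inspector's payoff; the smallest is 6/5, so the best response is Route-3.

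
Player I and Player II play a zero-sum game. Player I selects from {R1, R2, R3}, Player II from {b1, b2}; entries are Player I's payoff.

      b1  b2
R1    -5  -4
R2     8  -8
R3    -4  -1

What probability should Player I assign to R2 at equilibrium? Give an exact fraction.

Row minima: R1 → -5, R2 → -8, R3 → -4; maximin = -4.
Column maxima: b1 → 8, b2 → -1; minimax = -1.
-4 ≠ -1, so there is no saddle point; optimal play is mixed.
R1 is strictly dominated by R3, so Player I never plays it.
On the remaining 2×2 (R2, R3 vs b1, b2):
Let Player I play R2 with probability p. Expected payoff against b1: 8p + (-4)(1−p) = 12p − 4; against b2: (-8)p + (-1)(1−p) = −7p − 1.
Setting these equal: 12p − 4 = −7p − 1 ⇒ 19p = 3 ⇒ p = 3/19, and the value is (12)·(3/19) − 4 = -40/19.
For Player II: with q = P(b1), equating R2's and R3's payoffs gives 16q − 8 = −3q − 1 ⇒ q = 7/19.

3/19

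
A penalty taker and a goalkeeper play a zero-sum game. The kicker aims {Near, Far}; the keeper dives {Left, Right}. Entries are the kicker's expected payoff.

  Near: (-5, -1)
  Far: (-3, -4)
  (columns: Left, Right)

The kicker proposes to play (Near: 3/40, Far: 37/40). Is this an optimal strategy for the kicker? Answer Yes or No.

No

Against Left this mix gives (3/40)·(-5) + (37/40)·(-3) = -63/20.
Against Right this mix gives (3/40)·(-1) + (37/40)·(-4) = -151/40.
The keeper will play Right, holding the kicker to -151/40. Shifting weight toward the row that does better against Right would raise this floor (the equalizing mix achieves -17/5 against both Right and Left), so the proposed strategy is not optimal.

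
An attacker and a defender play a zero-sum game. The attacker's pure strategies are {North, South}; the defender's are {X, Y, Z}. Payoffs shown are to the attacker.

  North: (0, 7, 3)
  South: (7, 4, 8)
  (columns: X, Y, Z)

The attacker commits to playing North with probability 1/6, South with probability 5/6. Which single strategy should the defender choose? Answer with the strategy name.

If the defender plays X, the attacker's expected payoff is (1/6)·0 + (5/6)·7 = 35/6.
If the defender plays Y, the attacker's expected payoff is (1/6)·7 + (5/6)·4 = 9/2.
If the defender plays Z, the attacker's expected payoff is (1/6)·3 + (5/6)·8 = 43/6.
The defender minimizes the attacker's payoff; the smallest is 9/2, so the best response is Y.

Y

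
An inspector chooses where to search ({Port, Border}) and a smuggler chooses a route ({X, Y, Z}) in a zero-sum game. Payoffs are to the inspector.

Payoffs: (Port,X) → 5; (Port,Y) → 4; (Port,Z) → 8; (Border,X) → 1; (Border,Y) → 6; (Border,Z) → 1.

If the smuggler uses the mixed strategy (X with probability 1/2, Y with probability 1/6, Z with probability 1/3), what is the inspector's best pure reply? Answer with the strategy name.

Port

Expected payoff of Port: (1/2)·5 + (1/6)·4 + (1/3)·8 = 35/6.
Expected payoff of Border: (1/2)·1 + (1/6)·6 + (1/3)·1 = 11/6.
The largest is 35/6, so the inspector's best response is Port.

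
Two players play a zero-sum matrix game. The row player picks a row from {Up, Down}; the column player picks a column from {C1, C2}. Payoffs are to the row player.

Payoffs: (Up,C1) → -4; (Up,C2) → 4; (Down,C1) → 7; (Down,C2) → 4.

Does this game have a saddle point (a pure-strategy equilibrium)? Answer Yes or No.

Row minima: Up → -4, Down → 4; maximin = 4.
Column maxima: C1 → 7, C2 → 4; minimax = 4.
maximin = minimax = 4, so a saddle point exists.

Yes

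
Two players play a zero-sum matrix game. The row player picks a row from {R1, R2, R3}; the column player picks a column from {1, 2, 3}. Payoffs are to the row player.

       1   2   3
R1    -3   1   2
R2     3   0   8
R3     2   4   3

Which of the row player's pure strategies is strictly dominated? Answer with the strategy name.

R3 gives a strictly higher payoff than R1 against every column: 2 > -3, 4 > 1, 3 > 2.
So R1 is strictly dominated and the row player never plays it.

R1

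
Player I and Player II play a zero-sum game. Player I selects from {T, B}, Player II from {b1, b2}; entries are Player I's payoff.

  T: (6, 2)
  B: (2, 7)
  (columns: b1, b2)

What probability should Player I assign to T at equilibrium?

5/9

Row minima: T → 2, B → 2; maximin = 2.
Column maxima: b1 → 6, b2 → 7; minimax = 6.
2 ≠ 6, so there is no saddle point; optimal play is mixed.
Let Player I play T with probability p. Expected payoff against b1: 6p + 2(1−p) = 4p + 2; against b2: 2p + 7(1−p) = −5p + 7.
Setting these equal: 4p + 2 = −5p + 7 ⇒ 9p = 5 ⇒ p = 5/9, and the value is (4)·(5/9) + 2 = 38/9.
For Player II: with q = P(b1), equating T's and B's payoffs gives 4q + 2 = −5q + 7 ⇒ q = 5/9.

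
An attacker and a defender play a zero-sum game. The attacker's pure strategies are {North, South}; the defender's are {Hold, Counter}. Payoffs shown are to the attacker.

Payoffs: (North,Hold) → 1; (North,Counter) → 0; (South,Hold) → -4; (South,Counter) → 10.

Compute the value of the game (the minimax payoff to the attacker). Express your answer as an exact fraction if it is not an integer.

2/3

Row minima: North → 0, South → -4; maximin = 0.
Column maxima: Hold → 1, Counter → 10; minimax = 1.
0 ≠ 1, so there is no saddle point; optimal play is mixed.
Let the attacker play North with probability p. Expected payoff against Hold: 1p + (-4)(1−p) = 5p − 4; against Counter: 0p + 10(1−p) = −10p + 10.
Setting these equal: 5p − 4 = −10p + 10 ⇒ 15p = 14 ⇒ p = 14/15, and the value is (5)·(14/15) − 4 = 2/3.
For the defender: with q = P(Hold), equating North's and South's payoffs gives q = −14q + 10 ⇒ q = 2/3.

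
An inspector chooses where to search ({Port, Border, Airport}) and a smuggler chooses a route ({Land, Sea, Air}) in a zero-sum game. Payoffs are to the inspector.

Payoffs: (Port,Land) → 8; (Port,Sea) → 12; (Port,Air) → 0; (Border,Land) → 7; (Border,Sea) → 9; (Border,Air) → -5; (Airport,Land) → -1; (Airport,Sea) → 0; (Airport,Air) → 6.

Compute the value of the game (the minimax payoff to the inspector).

Row minima: Port → 0, Border → -5, Airport → -1; maximin = 0.
Column maxima: Land → 8, Sea → 12, Air → 6; minimax = 6.
0 ≠ 6, so there is no saddle point; optimal play is mixed.
Border is strictly dominated by Port, so the inspector never plays it.
Sea is strictly dominated by Land (it gives the inspector strictly more in every row), so the smuggler never plays it.
On the remaining 2×2 (Port, Airport vs Land, Air):
Let the inspector play Port with probability p. Expected payoff against Land: 8p + (-1)(1−p) = 9p − 1; against Air: 0p + 6(1−p) = −6p + 6.
Setting these equal: 9p − 1 = −6p + 6 ⇒ 15p = 7 ⇒ p = 7/15, and the value is (9)·(7/15) − 1 = 16/5.
For the smuggler: with q = P(Land), equating Port's and Airport's payoffs gives 8q = −7q + 6 ⇒ q = 2/5.

16/5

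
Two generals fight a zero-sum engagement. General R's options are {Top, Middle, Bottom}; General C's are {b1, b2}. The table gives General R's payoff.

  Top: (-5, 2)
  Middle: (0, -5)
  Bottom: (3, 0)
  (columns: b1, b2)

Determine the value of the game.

Row minima: Top → -5, Middle → -5, Bottom → 0; maximin = 0.
Column maxima: b1 → 3, b2 → 2; minimax = 2.
0 ≠ 2, so there is no saddle point; optimal play is mixed.
Middle is strictly dominated by Bottom, so General R never plays it.
On the remaining 2×2 (Top, Bottom vs b1, b2):
Let General R play Top with probability p. Expected payoff against b1: (-5)p + 3(1−p) = −8p + 3; against b2: 2p + 0(1−p) = 2p.
Setting these equal: −8p + 3 = 2p ⇒ −10p = -3 ⇒ p = 3/10, and the value is (-8)·(3/10) + 3 = 3/5.
For General C: with q = P(b1), equating Top's and Bottom's payoffs gives −7q + 2 = 3q ⇒ q = 1/5.

3/5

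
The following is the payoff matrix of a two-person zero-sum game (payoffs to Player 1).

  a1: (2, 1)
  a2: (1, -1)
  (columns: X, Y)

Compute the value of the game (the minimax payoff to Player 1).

Row minima: a1 → 1, a2 → -1; maximin = 1.
Column maxima: X → 2, Y → 1; minimax = 1.
Since maximin = minimax = 1, there is a saddle point and the value is 1.

1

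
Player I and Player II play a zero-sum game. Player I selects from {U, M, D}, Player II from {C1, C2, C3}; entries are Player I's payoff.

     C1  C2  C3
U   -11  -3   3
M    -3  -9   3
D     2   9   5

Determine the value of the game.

Row minima: U → -11, M → -9, D → 2; maximin = 2.
Column maxima: C1 → 2, C2 → 9, C3 → 5; minimax = 2.
Since maximin = minimax = 2, there is a saddle point and the value is 2.

2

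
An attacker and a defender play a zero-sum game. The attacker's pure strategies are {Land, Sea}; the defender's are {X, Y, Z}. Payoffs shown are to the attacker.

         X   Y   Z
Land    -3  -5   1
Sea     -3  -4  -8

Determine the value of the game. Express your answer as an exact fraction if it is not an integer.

-22/5

Row minima: Land → -5, Sea → -8; maximin = -5.
Column maxima: X → -3, Y → -4, Z → 1; minimax = -4.
-5 ≠ -4, so there is no saddle point; optimal play is mixed.
X is strictly dominated by Y (it gives the attacker strictly more in every row), so the defender never plays it.
On the remaining 2×2 (Land, Sea vs Y, Z):
Let the attacker play Land with probability p. Expected payoff against Y: (-5)p + (-4)(1−p) = −p − 4; against Z: 1p + (-8)(1−p) = 9p − 8.
Setting these equal: −p − 4 = 9p − 8 ⇒ −10p = -4 ⇒ p = 2/5, and the value is (-1)·(2/5) − 4 = -22/5.
For the defender: with q = P(Y), equating Land's and Sea's payoffs gives −6q + 1 = 4q − 8 ⇒ q = 9/10.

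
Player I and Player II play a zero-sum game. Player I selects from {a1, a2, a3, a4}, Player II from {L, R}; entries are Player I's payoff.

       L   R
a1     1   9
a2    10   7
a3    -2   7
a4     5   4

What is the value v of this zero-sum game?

83/11

Row minima: a1 → 1, a2 → 7, a3 → -2, a4 → 4; maximin = 7.
Column maxima: L → 10, R → 9; minimax = 9.
7 ≠ 9, so there is no saddle point; optimal play is mixed.
a3 is strictly dominated by a1, so Player I never plays it.
a4 is strictly dominated by a2, so Player I never plays it.
On the remaining 2×2 (a1, a2 vs L, R):
Let Player I play a1 with probability p. Expected payoff against L: 1p + 10(1−p) = −9p + 10; against R: 9p + 7(1−p) = 2p + 7.
Setting these equal: −9p + 10 = 2p + 7 ⇒ −11p = -3 ⇒ p = 3/11, and the value is (-9)·(3/11) + 10 = 83/11.
For Player II: with q = P(L), equating a1's and a2's payoffs gives −8q + 9 = 3q + 7 ⇒ q = 2/11.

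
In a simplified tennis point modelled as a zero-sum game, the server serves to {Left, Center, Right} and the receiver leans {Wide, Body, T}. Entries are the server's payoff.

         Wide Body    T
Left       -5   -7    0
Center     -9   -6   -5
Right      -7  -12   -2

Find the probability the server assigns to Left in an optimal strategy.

3/5

Row minima: Left → -7, Center → -9, Right → -12; maximin = -7.
Column maxima: Wide → -5, Body → -6, T → 0; minimax = -6.
-7 ≠ -6, so there is no saddle point; optimal play is mixed.
Right is strictly dominated by Left, so the server never plays it.
T is strictly dominated by Wide (it gives the server strictly more in every row), so the receiver never plays it.
On the remaining 2×2 (Left, Center vs Wide, Body):
Let the server play Left with probability p. Expected payoff against Wide: (-5)p + (-9)(1−p) = 4p − 9; against Body: (-7)p + (-6)(1−p) = −p − 6.
Setting these equal: 4p − 9 = −p − 6 ⇒ 5p = 3 ⇒ p = 3/5, and the value is (4)·(3/5) − 9 = -33/5.
For the receiver: with q = P(Wide), equating Left's and Center's payoffs gives 2q − 7 = −3q − 6 ⇒ q = 1/5.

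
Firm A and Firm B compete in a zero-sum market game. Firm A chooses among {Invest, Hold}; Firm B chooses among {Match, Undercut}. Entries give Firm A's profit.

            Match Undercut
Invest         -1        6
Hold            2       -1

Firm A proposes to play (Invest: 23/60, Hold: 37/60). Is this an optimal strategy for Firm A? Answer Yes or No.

No

Against Match this mix gives (23/60)·(-1) + (37/60)·2 = 17/20.
Against Undercut this mix gives (23/60)·6 + (37/60)·(-1) = 101/60.
Firm B will play Match, holding Firm A to 17/20. Shifting weight toward the row that does better against Match would raise this floor (the equalizing mix achieves 11/10 against both Match and Undercut), so the proposed strategy is not optimal.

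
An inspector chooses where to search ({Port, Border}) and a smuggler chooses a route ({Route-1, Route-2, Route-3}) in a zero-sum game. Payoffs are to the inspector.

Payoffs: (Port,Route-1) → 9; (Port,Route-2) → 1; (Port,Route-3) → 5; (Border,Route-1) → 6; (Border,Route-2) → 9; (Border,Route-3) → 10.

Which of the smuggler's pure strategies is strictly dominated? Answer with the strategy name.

Route-3

Route-2 holds the inspector's payoff strictly below Route-3 in every row: 1 < 5, 9 < 10.
So Route-3 is strictly dominated for the smuggler.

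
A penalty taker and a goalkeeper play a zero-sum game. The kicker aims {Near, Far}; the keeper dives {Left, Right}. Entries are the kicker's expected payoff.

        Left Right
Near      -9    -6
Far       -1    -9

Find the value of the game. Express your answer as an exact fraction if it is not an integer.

-75/11

Row minima: Near → -9, Far → -9; maximin = -9.
Column maxima: Left → -1, Right → -6; minimax = -6.
-9 ≠ -6, so there is no saddle point; optimal play is mixed.
Let the kicker play Near with probability p. Expected payoff against Left: (-9)p + (-1)(1−p) = −8p − 1; against Right: (-6)p + (-9)(1−p) = 3p − 9.
Setting these equal: −8p − 1 = 3p − 9 ⇒ −11p = -8 ⇒ p = 8/11, and the value is (-8)·(8/11) − 1 = -75/11.
For the keeper: with q = P(Left), equating Near's and Far's payoffs gives −3q − 6 = 8q − 9 ⇒ q = 3/11.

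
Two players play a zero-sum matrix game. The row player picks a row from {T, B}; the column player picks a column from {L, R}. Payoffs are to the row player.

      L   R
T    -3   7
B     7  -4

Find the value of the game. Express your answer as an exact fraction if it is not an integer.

Row minima: T → -3, B → -4; maximin = -3.
Column maxima: L → 7, R → 7; minimax = 7.
-3 ≠ 7, so there is no saddle point; optimal play is mixed.
Let the row player play T with probability p. Expected payoff against L: (-3)p + 7(1−p) = −10p + 7; against R: 7p + (-4)(1−p) = 11p − 4.
Setting these equal: −10p + 7 = 11p − 4 ⇒ −21p = -11 ⇒ p = 11/21, and the value is (-10)·(11/21) + 7 = 37/21.
For the column player: with q = P(L), equating T's and B's payoffs gives −10q + 7 = 11q − 4 ⇒ q = 11/21.

37/21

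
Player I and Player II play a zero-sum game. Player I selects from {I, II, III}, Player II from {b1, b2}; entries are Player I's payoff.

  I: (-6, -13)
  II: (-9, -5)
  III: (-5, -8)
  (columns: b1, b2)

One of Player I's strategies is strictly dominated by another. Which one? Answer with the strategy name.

I

III gives a strictly higher payoff than I against every column: -5 > -6, -8 > -13.
So I is strictly dominated and Player I never plays it.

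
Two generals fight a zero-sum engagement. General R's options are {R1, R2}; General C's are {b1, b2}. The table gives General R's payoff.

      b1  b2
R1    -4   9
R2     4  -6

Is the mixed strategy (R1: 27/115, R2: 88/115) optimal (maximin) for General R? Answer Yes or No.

No

Against b1 this mix gives (27/115)·(-4) + (88/115)·4 = 244/115.
Against b2 this mix gives (27/115)·9 + (88/115)·(-6) = -57/23.
General C will play b2, holding General R to -57/23. Shifting weight toward the row that does better against b2 would raise this floor (the equalizing mix achieves 12/23 against both b2 and b1), so the proposed strategy is not optimal.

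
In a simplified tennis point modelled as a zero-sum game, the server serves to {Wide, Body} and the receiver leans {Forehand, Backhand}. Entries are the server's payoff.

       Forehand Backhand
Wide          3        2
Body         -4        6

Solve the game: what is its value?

Row minima: Wide → 2, Body → -4; maximin = 2.
Column maxima: Forehand → 3, Backhand → 6; minimax = 3.
2 ≠ 3, so there is no saddle point; optimal play is mixed.
Let the server play Wide with probability p. Expected payoff against Forehand: 3p + (-4)(1−p) = 7p − 4; against Backhand: 2p + 6(1−p) = −4p + 6.
Setting these equal: 7p − 4 = −4p + 6 ⇒ 11p = 10 ⇒ p = 10/11, and the value is (7)·(10/11) − 4 = 26/11.
For the receiver: with q = P(Forehand), equating Wide's and Body's payoffs gives q + 2 = −10q + 6 ⇒ q = 4/11.

26/11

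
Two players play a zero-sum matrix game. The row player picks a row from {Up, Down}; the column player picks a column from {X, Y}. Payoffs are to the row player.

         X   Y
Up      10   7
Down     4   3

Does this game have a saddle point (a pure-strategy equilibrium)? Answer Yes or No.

Row minima: Up → 7, Down → 3; maximin = 7.
Column maxima: X → 10, Y → 7; minimax = 7.
maximin = minimax = 7, so a saddle point exists.

Yes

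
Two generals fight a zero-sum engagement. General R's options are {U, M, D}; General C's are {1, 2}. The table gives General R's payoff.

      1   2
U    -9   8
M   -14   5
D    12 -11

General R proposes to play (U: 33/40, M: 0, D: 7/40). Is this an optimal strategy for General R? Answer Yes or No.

Against 1 this mix gives (33/40)·(-9) + (7/40)·12 = -213/40.
Against 2 this mix gives (33/40)·8 + (7/40)·(-11) = 187/40.
General C will play 1, holding General R to -213/40. Shifting weight toward the row that does better against 1 would raise this floor (the equalizing mix achieves -3/40 against both 1 and 2), so the proposed strategy is not optimal.

No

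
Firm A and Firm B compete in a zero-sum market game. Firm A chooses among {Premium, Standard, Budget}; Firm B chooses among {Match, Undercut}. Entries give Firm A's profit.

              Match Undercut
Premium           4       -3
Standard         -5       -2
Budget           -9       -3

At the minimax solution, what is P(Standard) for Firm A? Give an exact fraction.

Row minima: Premium → -3, Standard → -5, Budget → -9; maximin = -3.
Column maxima: Match → 4, Undercut → -2; minimax = -2.
-3 ≠ -2, so there is no saddle point; optimal play is mixed.
Budget is strictly dominated by Standard, so Firm A never plays it.
On the remaining 2×2 (Premium, Standard vs Match, Undercut):
Let Firm A play Premium with probability p. Expected payoff against Match: 4p + (-5)(1−p) = 9p − 5; against Undercut: (-3)p + (-2)(1−p) = −p − 2.
Setting these equal: 9p − 5 = −p − 2 ⇒ 10p = 3 ⇒ p = 3/10, and the value is (9)·(3/10) − 5 = -23/10.
For Firm B: with q = P(Match), equating Premium's and Standard's payoffs gives 7q − 3 = −3q − 2 ⇒ q = 1/10.

7/10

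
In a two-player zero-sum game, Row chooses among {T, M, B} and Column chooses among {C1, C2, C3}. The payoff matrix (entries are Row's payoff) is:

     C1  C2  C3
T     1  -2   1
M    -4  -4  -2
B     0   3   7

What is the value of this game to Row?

1/2

Row minima: T → -2, M → -4, B → 0; maximin = 0.
Column maxima: C1 → 1, C2 → 3, C3 → 7; minimax = 1.
0 ≠ 1, so there is no saddle point; optimal play is mixed.
M is strictly dominated by T, so Row never plays it.
C3 is strictly dominated by C2 (it gives Row strictly more in every row), so Column never plays it.
On the remaining 2×2 (T, B vs C1, C2):
Let Row play T with probability p. Expected payoff against C1: 1p + 0(1−p) = p; against C2: (-2)p + 3(1−p) = −5p + 3.
Setting these equal: p = −5p + 3 ⇒ 6p = 3 ⇒ p = 1/2, and the value is (1)·(1/2) = 1/2.
For Column: with q = P(C1), equating T's and B's payoffs gives 3q − 2 = −3q + 3 ⇒ q = 5/6.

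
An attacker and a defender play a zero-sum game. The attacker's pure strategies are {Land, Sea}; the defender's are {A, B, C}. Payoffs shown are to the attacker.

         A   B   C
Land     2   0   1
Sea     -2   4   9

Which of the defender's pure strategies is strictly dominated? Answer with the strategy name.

B holds the attacker's payoff strictly below C in every row: 0 < 1, 4 < 9.
So C is strictly dominated for the defender.

C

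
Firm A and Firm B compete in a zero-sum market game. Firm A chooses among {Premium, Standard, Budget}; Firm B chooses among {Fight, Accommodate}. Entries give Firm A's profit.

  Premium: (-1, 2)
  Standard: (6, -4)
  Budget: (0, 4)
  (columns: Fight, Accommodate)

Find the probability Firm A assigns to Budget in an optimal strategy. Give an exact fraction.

Row minima: Premium → -1, Standard → -4, Budget → 0; maximin = 0.
Column maxima: Fight → 6, Accommodate → 4; minimax = 4.
0 ≠ 4, so there is no saddle point; optimal play is mixed.
Premium is strictly dominated by Budget, so Firm A never plays it.
On the remaining 2×2 (Standard, Budget vs Fight, Accommodate):
Let Firm A play Standard with probability p. Expected payoff against Fight: 6p + 0(1−p) = 6p; against Accommodate: (-4)p + 4(1−p) = −8p + 4.
Setting these equal: 6p = −8p + 4 ⇒ 14p = 4 ⇒ p = 2/7, and the value is (6)·(2/7) = 12/7.
For Firm B: with q = P(Fight), equating Standard's and Budget's payoffs gives 10q − 4 = −4q + 4 ⇒ q = 4/7.

5/7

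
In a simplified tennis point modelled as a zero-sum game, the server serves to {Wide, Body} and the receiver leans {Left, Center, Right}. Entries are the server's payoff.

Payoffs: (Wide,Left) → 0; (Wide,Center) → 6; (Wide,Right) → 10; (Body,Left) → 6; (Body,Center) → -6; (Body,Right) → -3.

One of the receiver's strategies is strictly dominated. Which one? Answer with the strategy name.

Center holds the server's payoff strictly below Right in every row: 6 < 10, -6 < -3.
So Right is strictly dominated for the receiver.

Right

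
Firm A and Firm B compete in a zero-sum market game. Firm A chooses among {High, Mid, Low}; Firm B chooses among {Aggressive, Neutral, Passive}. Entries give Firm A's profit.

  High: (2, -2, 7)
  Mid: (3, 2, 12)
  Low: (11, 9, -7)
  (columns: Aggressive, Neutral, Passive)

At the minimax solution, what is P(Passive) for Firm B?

Row minima: High → -2, Mid → 2, Low → -7; maximin = 2.
Column maxima: Aggressive → 11, Neutral → 9, Passive → 12; minimax = 9.
2 ≠ 9, so there is no saddle point; optimal play is mixed.
High is strictly dominated by Mid, so Firm A never plays it.
Aggressive is strictly dominated by Neutral (it gives Firm A strictly more in every row), so Firm B never plays it.
On the remaining 2×2 (Mid, Low vs Neutral, Passive):
Let Firm A play Mid with probability p. Expected payoff against Neutral: 2p + 9(1−p) = −7p + 9; against Passive: 12p + (-7)(1−p) = 19p − 7.
Setting these equal: −7p + 9 = 19p − 7 ⇒ −26p = -16 ⇒ p = 8/13, and the value is (-7)·(8/13) + 9 = 61/13.
For Firm B: with q = P(Neutral), equating Mid's and Low's payoffs gives −10q + 12 = 16q − 7 ⇒ q = 19/26.

7/26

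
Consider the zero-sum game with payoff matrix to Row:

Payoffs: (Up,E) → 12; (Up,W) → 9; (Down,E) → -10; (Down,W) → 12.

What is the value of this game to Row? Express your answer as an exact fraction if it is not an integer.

234/25

Row minima: Up → 9, Down → -10; maximin = 9.
Column maxima: E → 12, W → 12; minimax = 12.
9 ≠ 12, so there is no saddle point; optimal play is mixed.
Let Row play Up with probability p. Expected payoff against E: 12p + (-10)(1−p) = 22p − 10; against W: 9p + 12(1−p) = −3p + 12.
Setting these equal: 22p − 10 = −3p + 12 ⇒ 25p = 22 ⇒ p = 22/25, and the value is (22)·(22/25) − 10 = 234/25.
For Column: with q = P(E), equating Up's and Down's payoffs gives 3q + 9 = −22q + 12 ⇒ q = 3/25.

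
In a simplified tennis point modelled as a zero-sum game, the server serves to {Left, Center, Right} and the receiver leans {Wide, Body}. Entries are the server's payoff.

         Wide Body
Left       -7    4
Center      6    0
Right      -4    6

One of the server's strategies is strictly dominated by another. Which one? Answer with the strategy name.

Right gives a strictly higher payoff than Left against every column: -4 > -7, 6 > 4.
So Left is strictly dominated and the server never plays it.

Left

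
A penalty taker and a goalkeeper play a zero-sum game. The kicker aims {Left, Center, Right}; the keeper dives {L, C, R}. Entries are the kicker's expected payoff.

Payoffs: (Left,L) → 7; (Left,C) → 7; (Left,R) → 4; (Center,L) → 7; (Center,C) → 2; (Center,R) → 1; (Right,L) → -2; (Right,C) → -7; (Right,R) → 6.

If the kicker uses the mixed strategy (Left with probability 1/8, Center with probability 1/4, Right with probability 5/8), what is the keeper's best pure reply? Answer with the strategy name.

If the keeper plays L, the kicker's expected payoff is (1/8)·7 + (1/4)·7 + (5/8)·(-2) = 11/8.
If the keeper plays C, the kicker's expected payoff is (1/8)·7 + (1/4)·2 + (5/8)·(-7) = -3.
If the keeper plays R, the kicker's expected payoff is (1/8)·4 + (1/4)·1 + (5/8)·6 = 9/2.
The keeper minimizes the kicker's payoff; the smallest is -3, so the best response is C.

C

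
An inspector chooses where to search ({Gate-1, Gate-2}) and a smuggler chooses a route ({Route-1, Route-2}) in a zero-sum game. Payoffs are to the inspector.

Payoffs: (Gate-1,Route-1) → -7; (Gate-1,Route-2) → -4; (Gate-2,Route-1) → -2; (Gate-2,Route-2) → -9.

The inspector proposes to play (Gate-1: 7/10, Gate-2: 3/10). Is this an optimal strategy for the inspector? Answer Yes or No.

Against Route-1 this mix gives (7/10)·(-7) + (3/10)·(-2) = -11/2.
Against Route-2 this mix gives (7/10)·(-4) + (3/10)·(-9) = -11/2.
All of the smuggler's active replies (Route-1, Route-2) yield -11/2, and no column does worse for the inspector. The mix makes the smuggler indifferent and guarantees -11/2, so it is optimal.

Yes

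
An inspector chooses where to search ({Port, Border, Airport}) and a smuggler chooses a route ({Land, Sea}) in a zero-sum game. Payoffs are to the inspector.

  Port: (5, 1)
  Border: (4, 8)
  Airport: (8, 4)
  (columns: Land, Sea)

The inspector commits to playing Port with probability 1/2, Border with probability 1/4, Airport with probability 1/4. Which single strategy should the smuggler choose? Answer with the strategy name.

Sea

If the smuggler plays Land, the inspector's expected payoff is (1/2)·5 + (1/4)·4 + (1/4)·8 = 11/2.
If the smuggler plays Sea, the inspector's expected payoff is (1/2)·1 + (1/4)·8 + (1/4)·4 = 7/2.
The smuggler minimizes the inspector's payoff; the smallest is 7/2, so the best response is Sea.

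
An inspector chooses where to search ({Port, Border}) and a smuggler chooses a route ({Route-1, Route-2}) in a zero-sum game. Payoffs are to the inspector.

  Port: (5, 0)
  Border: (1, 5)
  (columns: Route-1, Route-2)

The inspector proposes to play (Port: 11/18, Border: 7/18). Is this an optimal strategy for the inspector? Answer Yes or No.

Against Route-1 this mix gives (11/18)·5 + (7/18)·1 = 31/9.
Against Route-2 this mix gives (11/18)·0 + (7/18)·5 = 35/18.
The smuggler will play Route-2, holding the inspector to 35/18. Shifting weight toward the row that does better against Route-2 would raise this floor (the equalizing mix achieves 25/9 against both Route-2 and Route-1), so the proposed strategy is not optimal.

No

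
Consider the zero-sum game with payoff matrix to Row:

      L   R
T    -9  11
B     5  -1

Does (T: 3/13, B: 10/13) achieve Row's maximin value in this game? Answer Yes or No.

Against L this mix gives (3/13)·(-9) + (10/13)·5 = 23/13.
Against R this mix gives (3/13)·11 + (10/13)·(-1) = 23/13.
All of Column's active replies (L, R) yield 23/13, and no column does worse for Row. The mix makes Column indifferent and guarantees 23/13, so it is optimal.

Yes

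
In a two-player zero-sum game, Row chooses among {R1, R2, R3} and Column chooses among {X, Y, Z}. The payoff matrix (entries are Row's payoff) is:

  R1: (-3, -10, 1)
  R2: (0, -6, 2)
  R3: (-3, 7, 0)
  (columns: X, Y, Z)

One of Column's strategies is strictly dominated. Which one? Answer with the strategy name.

X holds Row's payoff strictly below Z in every row: -3 < 1, 0 < 2, -3 < 0.
So Z is strictly dominated for Column.

Z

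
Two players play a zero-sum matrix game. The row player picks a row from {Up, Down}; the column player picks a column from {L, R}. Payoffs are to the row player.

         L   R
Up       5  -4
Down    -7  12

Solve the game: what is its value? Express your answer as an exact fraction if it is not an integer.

8/7

Row minima: Up → -4, Down → -7; maximin = -4.
Column maxima: L → 5, R → 12; minimax = 5.
-4 ≠ 5, so there is no saddle point; optimal play is mixed.
Let the row player play Up with probability p. Expected payoff against L: 5p + (-7)(1−p) = 12p − 7; against R: (-4)p + 12(1−p) = −16p + 12.
Setting these equal: 12p − 7 = −16p + 12 ⇒ 28p = 19 ⇒ p = 19/28, and the value is (12)·(19/28) − 7 = 8/7.
For the column player: with q = P(L), equating Up's and Down's payoffs gives 9q − 4 = −19q + 12 ⇒ q = 4/7.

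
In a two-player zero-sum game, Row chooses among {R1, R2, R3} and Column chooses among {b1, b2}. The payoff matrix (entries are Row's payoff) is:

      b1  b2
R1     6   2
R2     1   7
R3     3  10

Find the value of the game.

Row minima: R1 → 2, R2 → 1, R3 → 3; maximin = 3.
Column maxima: b1 → 6, b2 → 10; minimax = 6.
3 ≠ 6, so there is no saddle point; optimal play is mixed.
R2 is strictly dominated by R3, so Row never plays it.
On the remaining 2×2 (R1, R3 vs b1, b2):
Let Row play R1 with probability p. Expected payoff against b1: 6p + 3(1−p) = 3p + 3; against b2: 2p + 10(1−p) = −8p + 10.
Setting these equal: 3p + 3 = −8p + 10 ⇒ 11p = 7 ⇒ p = 7/11, and the value is (3)·(7/11) + 3 = 54/11.
For Column: with q = P(b1), equating R1's and R3's payoffs gives 4q + 2 = −7q + 10 ⇒ q = 8/11.

54/11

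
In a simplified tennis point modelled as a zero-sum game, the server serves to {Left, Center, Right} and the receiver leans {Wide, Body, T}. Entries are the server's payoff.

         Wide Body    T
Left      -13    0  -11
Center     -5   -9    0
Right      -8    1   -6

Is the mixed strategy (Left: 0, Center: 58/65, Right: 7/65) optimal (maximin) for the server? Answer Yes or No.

Against Wide this mix gives (58/65)·(-5) + (7/65)·(-8) = -346/65.
Against Body this mix gives (58/65)·(-9) + (7/65)·1 = -103/13.
Against T this mix gives (58/65)·0 + (7/65)·(-6) = -42/65.
The receiver will play Body, holding the server to -103/13. Shifting weight toward the row that does better against Body would raise this floor (the equalizing mix achieves -77/13 against both Body and Wide), so the proposed strategy is not optimal.

No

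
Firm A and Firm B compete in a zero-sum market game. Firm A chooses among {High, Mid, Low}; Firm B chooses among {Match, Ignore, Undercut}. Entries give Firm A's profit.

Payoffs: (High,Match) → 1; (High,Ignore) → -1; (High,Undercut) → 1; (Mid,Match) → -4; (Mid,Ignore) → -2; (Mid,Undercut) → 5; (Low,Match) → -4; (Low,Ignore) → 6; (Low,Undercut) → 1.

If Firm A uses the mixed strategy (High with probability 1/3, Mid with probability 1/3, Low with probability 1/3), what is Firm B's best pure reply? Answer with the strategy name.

If Firm B plays Match, Firm A's expected payoff is (1/3)·1 + (1/3)·(-4) + (1/3)·(-4) = -7/3.
If Firm B plays Ignore, Firm A's expected payoff is (1/3)·(-1) + (1/3)·(-2) + (1/3)·6 = 1.
If Firm B plays Undercut, Firm A's expected payoff is (1/3)·1 + (1/3)·5 + (1/3)·1 = 7/3.
Firm B minimizes Firm A's payoff; the smallest is -7/3, so the best response is Match.

Match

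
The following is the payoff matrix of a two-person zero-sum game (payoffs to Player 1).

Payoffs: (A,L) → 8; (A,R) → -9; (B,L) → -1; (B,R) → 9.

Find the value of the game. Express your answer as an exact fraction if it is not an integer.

7/3

Row minima: A → -9, B → -1; maximin = -1.
Column maxima: L → 8, R → 9; minimax = 8.
-1 ≠ 8, so there is no saddle point; optimal play is mixed.
Let Player 1 play A with probability p. Expected payoff against L: 8p + (-1)(1−p) = 9p − 1; against R: (-9)p + 9(1−p) = −18p + 9.
Setting these equal: 9p − 1 = −18p + 9 ⇒ 27p = 10 ⇒ p = 10/27, and the value is (9)·(10/27) − 1 = 7/3.
For Player 2: with q = P(L), equating A's and B's payoffs gives 17q − 9 = −10q + 9 ⇒ q = 2/3.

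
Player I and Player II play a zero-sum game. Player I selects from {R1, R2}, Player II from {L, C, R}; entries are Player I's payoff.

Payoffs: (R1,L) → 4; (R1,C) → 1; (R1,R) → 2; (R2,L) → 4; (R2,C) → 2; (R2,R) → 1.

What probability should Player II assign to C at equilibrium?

1/2

Row minima: R1 → 1, R2 → 1; maximin = 1.
Column maxima: L → 4, C → 2, R → 2; minimax = 2.
1 ≠ 2, so there is no saddle point; optimal play is mixed.
L is strictly dominated by C (it gives Player I strictly more in every row), so Player II never plays it.
On the remaining 2×2 (R1, R2 vs C, R):
Let Player I play R1 with probability p. Expected payoff against C: 1p + 2(1−p) = −p + 2; against R: 2p + 1(1−p) = p + 1.
Setting these equal: −p + 2 = p + 1 ⇒ −2p = -1 ⇒ p = 1/2, and the value is (-1)·(1/2) + 2 = 3/2.
For Player II: with q = P(C), equating R1's and R2's payoffs gives −q + 2 = q + 1 ⇒ q = 1/2.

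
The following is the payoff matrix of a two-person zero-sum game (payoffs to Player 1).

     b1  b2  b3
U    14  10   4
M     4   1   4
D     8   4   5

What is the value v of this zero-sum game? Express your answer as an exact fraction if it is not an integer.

34/7

Row minima: U → 4, M → 1, D → 4; maximin = 4.
Column maxima: b1 → 14, b2 → 10, b3 → 5; minimax = 5.
4 ≠ 5, so there is no saddle point; optimal play is mixed.
M is strictly dominated by D, so Player 1 never plays it.
b1 is strictly dominated by b2 (it gives Player 1 strictly more in every row), so Player 2 never plays it.
On the remaining 2×2 (U, D vs b2, b3):
Let Player 1 play U with probability p. Expected payoff against b2: 10p + 4(1−p) = 6p + 4; against b3: 4p + 5(1−p) = −p + 5.
Setting these equal: 6p + 4 = −p + 5 ⇒ 7p = 1 ⇒ p = 1/7, and the value is (6)·(1/7) + 4 = 34/7.
For Player 2: with q = P(b2), equating U's and D's payoffs gives 6q + 4 = −q + 5 ⇒ q = 1/7.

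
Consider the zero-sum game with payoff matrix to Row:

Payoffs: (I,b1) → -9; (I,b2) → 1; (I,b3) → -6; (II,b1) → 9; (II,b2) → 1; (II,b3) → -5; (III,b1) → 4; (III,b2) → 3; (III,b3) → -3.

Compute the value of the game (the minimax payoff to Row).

-3

Row minima: I → -9, II → -5, III → -3; maximin = -3.
Column maxima: b1 → 9, b2 → 3, b3 → -3; minimax = -3.
Since maximin = minimax = -3, there is a saddle point and the value is -3.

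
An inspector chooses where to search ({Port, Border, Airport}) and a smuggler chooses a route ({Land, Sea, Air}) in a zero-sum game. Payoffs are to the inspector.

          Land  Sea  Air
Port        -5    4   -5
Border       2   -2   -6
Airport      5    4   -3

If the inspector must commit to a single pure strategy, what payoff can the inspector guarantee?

-3

Row minima: Port → -5, Border → -6, Airport → -3.
The best of these is -3.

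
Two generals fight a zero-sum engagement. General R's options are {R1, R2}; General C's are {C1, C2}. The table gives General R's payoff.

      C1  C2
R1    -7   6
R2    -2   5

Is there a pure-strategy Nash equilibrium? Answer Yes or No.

Row minima: R1 → -7, R2 → -2; maximin = -2.
Column maxima: C1 → -2, C2 → 6; minimax = -2.
maximin = minimax = -2, so a saddle point exists.

Yes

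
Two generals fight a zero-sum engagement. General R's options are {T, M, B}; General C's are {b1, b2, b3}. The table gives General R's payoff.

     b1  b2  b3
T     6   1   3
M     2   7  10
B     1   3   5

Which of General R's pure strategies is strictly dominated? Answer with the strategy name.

B

M gives a strictly higher payoff than B against every column: 2 > 1, 7 > 3, 10 > 5.
So B is strictly dominated and General R never plays it.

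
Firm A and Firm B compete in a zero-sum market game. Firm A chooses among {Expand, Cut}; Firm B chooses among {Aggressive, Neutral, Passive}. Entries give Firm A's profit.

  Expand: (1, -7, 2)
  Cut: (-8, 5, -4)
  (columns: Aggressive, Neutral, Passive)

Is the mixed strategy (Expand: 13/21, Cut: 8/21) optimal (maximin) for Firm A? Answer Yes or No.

Against Aggressive this mix gives (13/21)·1 + (8/21)·(-8) = -17/7.
Against Neutral this mix gives (13/21)·(-7) + (8/21)·5 = -17/7.
Against Passive this mix gives (13/21)·2 + (8/21)·(-4) = -2/7.
All of Firm B's active replies (Aggressive, Neutral) yield -17/7, and no column does worse for Firm A. The mix makes Firm B indifferent and guarantees -17/7, so it is optimal.

Yes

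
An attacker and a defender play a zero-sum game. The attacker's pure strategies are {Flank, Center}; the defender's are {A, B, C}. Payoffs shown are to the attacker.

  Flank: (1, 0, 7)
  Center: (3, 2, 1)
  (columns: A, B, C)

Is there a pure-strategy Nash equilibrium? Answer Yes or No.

No

Row minima: Flank → 0, Center → 1; maximin = 1.
Column maxima: A → 3, B → 2, C → 7; minimax = 2.
1 ≠ 2, so no pure-strategy equilibrium exists.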